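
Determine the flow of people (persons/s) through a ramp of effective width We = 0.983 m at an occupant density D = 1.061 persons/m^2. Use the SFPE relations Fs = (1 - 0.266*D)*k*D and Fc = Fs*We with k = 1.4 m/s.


1 - 0.266*D = 1 - 0.266*1.061 = 0.71777
Fs = 0.71777 * 1.4 * 1.061 = 1.0662 persons/(s*m)
Fc = 1.0662 * 0.983 = 1.0481 persons/s

1.0481 persons/s


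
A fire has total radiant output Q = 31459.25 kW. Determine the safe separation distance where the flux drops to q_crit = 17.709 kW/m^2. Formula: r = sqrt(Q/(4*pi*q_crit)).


4*pi*q_crit = 222.54
Q/(4*pi*q_crit) = 141.37
r = sqrt(141.37) = 11.890 m

11.890 m


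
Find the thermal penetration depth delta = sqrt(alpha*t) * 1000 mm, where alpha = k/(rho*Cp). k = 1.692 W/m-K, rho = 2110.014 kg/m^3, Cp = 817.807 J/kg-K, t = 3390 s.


alpha = 1.692 / (2110.014 * 817.807) = 9.8054e-07 m^2/s
alpha * t = 0.0033240
delta = sqrt(0.0033240) * 1000 = 57.654 mm

57.654 mm


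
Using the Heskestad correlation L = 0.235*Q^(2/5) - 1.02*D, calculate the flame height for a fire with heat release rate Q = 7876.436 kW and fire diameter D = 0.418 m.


Q^(2/5) = 36.185
0.235 * Q^(2/5) = 8.5035
1.02 * D = 0.42636
L = 8.0772 m

8.0772 m


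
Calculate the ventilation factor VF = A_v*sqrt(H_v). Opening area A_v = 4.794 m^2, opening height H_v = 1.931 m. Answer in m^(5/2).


sqrt(H_v) = 1.3896
VF = 4.794 * 1.3896 = 6.6618 m^(5/2)

6.6618 m^(5/2)


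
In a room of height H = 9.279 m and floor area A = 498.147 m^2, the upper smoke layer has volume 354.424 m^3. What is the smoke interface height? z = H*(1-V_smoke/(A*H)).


V/(A*H) = 0.076677
1 - 0.076677 = 0.92332
z = 9.279 * 0.92332 = 8.5675 m

8.5675 m


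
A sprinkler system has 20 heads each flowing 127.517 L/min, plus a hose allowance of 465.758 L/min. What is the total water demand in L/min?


Sprinkler demand = 20 * 127.517 = 2550.34 L/min
Total = 2550.34 + 465.758 = 3016.098 L/min

3016.098 L/min


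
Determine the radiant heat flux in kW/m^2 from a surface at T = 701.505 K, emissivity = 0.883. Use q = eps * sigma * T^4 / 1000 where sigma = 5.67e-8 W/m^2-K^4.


T^4 = 2.4217e+11
q = 0.883 * 5.67e-8 * 2.4217e+11 / 1000 = 12.125 kW/m^2

12.125 kW/m^2


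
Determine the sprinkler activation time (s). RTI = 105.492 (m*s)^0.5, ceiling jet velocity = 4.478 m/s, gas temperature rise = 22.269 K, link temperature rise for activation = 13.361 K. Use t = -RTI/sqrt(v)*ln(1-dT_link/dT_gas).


dT_link/dT_gas = 0.59998
ln(1 - 0.59998) = -0.91625
t = -105.492 / sqrt(4.478) * -0.91625 = 45.676 s

45.676 s


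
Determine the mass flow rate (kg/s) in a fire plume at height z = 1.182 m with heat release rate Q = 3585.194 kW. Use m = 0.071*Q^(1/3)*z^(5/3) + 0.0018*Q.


Q^(1/3) = 15.305
z^(5/3) = 1.3214
First term = 0.071 * 15.305 * 1.3214 = 1.4359
Second term = 0.0018 * 3585.194 = 6.4533
m = 7.8893 kg/s

7.8893 kg/s


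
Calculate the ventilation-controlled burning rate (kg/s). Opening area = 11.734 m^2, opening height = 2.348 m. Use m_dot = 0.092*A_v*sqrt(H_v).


sqrt(H_v) = 1.5323
m_dot = 0.092 * 11.734 * 1.5323 = 1.6542 kg/s

1.6542 kg/s


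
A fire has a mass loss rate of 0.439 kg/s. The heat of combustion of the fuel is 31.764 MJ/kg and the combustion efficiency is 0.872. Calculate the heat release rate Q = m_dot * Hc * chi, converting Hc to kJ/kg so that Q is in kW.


Hc = 31.764 MJ/kg = 31.764 * 1000 kJ/kg = 31764 kJ/kg
Q = 0.439 kg/s * 31764 kJ/kg * 0.872 = 12160 kW

12160 kW


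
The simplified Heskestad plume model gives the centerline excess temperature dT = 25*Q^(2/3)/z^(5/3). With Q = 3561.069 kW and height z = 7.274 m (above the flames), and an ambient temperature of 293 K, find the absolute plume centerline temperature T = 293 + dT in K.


Q^(2/3) = 233.20
z^(5/3) = 27.308
dT = 25 * 233.20 / 27.308 = 213.49 K
T = 293 + 213.49 = 506.49 K

506.49 K


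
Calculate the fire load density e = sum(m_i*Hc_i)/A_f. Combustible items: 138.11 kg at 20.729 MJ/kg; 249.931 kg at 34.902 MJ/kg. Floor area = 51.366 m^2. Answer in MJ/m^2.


Total energy = 138.11*20.729 + 249.931*34.902
= 2862.882 + 8723.092
= 11585.97 MJ
e = 11585.97 / 51.366 = 225.56 MJ/m^2

225.56 MJ/m^2


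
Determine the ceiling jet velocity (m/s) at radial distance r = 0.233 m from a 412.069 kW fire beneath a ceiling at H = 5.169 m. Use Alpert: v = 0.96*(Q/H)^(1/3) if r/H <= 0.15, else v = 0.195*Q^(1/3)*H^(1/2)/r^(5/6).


r/H = 0.233 / 5.169 = 0.045076
r/H <= 0.15, so v = 0.96*(Q/H)^(1/3)
Q/H = 79.719
(Q/H)^(1/3) = 4.3038
v = 0.96 * 4.3038 = 4.1317 m/s

4.1317 m/s


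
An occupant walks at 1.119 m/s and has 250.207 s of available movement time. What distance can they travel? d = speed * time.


d = 1.119 * 250.207 = 279.98 m

279.98 m


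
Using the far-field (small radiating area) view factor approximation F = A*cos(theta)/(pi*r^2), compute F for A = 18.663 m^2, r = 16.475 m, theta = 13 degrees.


cos(13 deg) = 0.97437
pi*r^2 = 852.71
F = 18.663 * 0.97437 / 852.71 = 0.021326

0.021326


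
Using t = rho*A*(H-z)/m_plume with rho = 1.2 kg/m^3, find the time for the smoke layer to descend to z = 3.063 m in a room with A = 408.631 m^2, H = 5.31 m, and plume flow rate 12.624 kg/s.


H - z = 2.247 m
t = 1.2 * 408.631 * 2.247 / 12.624 = 87.281 s

87.281 s


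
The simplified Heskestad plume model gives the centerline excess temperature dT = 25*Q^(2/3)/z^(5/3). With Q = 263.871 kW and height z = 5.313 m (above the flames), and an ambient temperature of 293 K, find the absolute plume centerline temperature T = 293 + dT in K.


Q^(2/3) = 41.140
z^(5/3) = 16.177
dT = 25 * 41.140 / 16.177 = 63.577 K
T = 293 + 63.577 = 356.58 K

356.58 K


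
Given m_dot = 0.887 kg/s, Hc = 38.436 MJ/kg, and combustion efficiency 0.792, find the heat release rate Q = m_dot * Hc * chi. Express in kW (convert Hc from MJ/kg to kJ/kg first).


Hc = 38.436 MJ/kg = 38.436 * 1000 kJ/kg = 38436 kJ/kg
Q = 0.887 kg/s * 38436 kJ/kg * 0.792 = 27001 kW

27001 kW


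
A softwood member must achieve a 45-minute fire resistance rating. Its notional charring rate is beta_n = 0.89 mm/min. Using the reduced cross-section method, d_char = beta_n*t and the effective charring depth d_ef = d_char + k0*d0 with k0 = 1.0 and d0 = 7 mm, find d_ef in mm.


d_char = 0.89 * 45 = 40.05 mm
d_ef = 40.05 + 1.0*7 = 47.05 mm

47.05 mm


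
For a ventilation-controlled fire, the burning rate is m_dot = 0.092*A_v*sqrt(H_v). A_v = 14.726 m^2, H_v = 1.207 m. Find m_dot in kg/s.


sqrt(H_v) = 1.0986
m_dot = 0.092 * 14.726 * 1.0986 = 1.4884 kg/s

1.4884 kg/s


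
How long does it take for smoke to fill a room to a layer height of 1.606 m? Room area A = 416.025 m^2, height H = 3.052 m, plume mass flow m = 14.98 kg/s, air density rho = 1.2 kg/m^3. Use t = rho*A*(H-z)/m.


H - z = 1.446 m
t = 1.2 * 416.025 * 1.446 / 14.98 = 48.190 s

48.190 s


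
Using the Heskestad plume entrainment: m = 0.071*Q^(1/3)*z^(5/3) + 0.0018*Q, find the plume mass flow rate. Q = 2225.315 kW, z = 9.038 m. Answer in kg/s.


Q^(1/3) = 13.056
z^(5/3) = 39.215
First term = 0.071 * 13.056 * 39.215 = 36.350
Second term = 0.0018 * 2225.315 = 4.0056
m = 40.356 kg/s

40.356 kg/s


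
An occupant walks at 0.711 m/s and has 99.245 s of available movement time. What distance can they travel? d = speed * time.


d = 0.711 * 99.245 = 70.563 m

70.563 m


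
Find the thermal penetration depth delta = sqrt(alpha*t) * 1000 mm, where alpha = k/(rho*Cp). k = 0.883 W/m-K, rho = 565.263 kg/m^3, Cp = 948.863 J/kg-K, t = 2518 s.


alpha = 0.883 / (565.263 * 948.863) = 1.6463e-06 m^2/s
alpha * t = 0.0041454
delta = sqrt(0.0041454) * 1000 = 64.384 mm

64.384 mm


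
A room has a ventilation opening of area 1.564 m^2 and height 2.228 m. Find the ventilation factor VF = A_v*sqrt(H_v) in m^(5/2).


sqrt(H_v) = 1.4926
VF = 1.564 * 1.4926 = 2.3345 m^(5/2)

2.3345 m^(5/2)


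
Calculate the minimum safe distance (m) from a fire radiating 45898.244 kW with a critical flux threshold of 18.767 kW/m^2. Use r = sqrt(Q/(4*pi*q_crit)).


4*pi*q_crit = 235.83
Q/(4*pi*q_crit) = 194.62
r = sqrt(194.62) = 13.951 m

13.951 m


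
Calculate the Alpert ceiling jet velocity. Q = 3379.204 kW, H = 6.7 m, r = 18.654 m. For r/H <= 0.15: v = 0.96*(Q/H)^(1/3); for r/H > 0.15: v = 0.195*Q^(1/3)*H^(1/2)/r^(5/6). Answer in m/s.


r/H = 18.654 / 6.7 = 2.7842
r/H > 0.15, so v = 0.195*Q^(1/3)*H^(1/2)/r^(5/6)
Q^(1/3) = 15.006
H^(1/2) = 2.5884
r^(5/6) = 11.455
v = 0.195 * 15.006 * 2.5884 / 11.455 = 0.66125 m/s

0.66125 m/s


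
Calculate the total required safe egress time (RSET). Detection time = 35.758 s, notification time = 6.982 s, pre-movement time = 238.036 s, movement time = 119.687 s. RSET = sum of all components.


Total = 35.758 + 6.982 + 238.036 + 119.687 = 400.463 s

400.463 s


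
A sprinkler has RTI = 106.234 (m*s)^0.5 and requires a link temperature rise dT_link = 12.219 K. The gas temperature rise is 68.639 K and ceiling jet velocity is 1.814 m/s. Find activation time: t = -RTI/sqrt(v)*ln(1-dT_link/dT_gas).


dT_link/dT_gas = 0.17802
ln(1 - 0.17802) = -0.19604
t = -106.234 / sqrt(1.814) * -0.19604 = 15.463 s

15.463 s


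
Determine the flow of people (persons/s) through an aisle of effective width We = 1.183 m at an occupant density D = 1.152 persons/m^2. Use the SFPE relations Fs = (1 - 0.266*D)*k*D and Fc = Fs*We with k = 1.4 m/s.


1 - 0.266*D = 1 - 0.266*1.152 = 0.69357
Fs = 0.69357 * 1.4 * 1.152 = 1.1186 persons/(s*m)
Fc = 1.1186 * 1.183 = 1.3233 persons/s

1.3233 persons/s


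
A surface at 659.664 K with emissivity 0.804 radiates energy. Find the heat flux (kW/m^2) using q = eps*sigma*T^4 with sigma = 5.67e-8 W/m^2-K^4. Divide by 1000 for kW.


T^4 = 1.8936e+11
q = 0.804 * 5.67e-8 * 1.8936e+11 / 1000 = 8.6324 kW/m^2

8.6324 kW/m^2


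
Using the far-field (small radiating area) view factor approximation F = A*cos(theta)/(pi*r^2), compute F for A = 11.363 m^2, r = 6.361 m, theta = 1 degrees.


cos(1 deg) = 0.99985
pi*r^2 = 127.12
F = 11.363 * 0.99985 / 127.12 = 0.089377

0.089377


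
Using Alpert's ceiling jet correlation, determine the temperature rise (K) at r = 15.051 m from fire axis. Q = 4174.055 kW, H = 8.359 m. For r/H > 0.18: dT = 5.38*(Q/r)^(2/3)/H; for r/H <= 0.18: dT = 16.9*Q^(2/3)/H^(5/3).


r/H = 15.051 / 8.359 = 1.8006
r/H > 0.18, so dT = 5.38*(Q/r)^(2/3)/H
Q/r = 277.33
(Q/r)^(2/3) = 42.527
dT = 5.38 * 42.527 / 8.359 = 27.371 K

27.371 K


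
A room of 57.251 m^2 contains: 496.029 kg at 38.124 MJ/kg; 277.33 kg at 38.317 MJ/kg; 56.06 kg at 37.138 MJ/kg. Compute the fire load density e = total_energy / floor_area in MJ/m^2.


Total energy = 496.029*38.124 + 277.33*38.317 + 56.06*37.138
= 18910.61 + 10626.45 + 2081.956
= 31619.02 MJ
e = 31619.02 / 57.251 = 552.29 MJ/m^2

552.29 MJ/m^2


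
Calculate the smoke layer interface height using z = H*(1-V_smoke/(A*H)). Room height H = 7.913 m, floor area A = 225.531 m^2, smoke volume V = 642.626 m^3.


V/(A*H) = 0.36009
1 - 0.36009 = 0.63991
z = 7.913 * 0.63991 = 5.0636 m

5.0636 m


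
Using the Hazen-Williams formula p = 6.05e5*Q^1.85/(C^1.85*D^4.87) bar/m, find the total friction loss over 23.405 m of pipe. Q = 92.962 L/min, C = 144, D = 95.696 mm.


Q^1.85 = 4378.9
C^1.85 = 9839.4
D^4.87 = 4.4356e+09
p/m = 6.0701e-05 bar/m
p_total = 6.0701e-05 * 23.405 = 0.0014207 bar

0.0014207 bar


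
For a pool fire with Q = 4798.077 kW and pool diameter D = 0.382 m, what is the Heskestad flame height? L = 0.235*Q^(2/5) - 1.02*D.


Q^(2/5) = 29.677
0.235 * Q^(2/5) = 6.9742
1.02 * D = 0.38964
L = 6.5846 m

6.5846 m


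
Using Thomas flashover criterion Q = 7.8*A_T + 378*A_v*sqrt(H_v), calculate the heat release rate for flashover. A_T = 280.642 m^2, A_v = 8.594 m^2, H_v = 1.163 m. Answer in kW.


7.8*A_T = 2189.0
sqrt(H_v) = 1.0784
378*A_v*sqrt(H_v) = 3503.3
Q = 2189.0 + 3503.3 = 5692.3 kW

5692.3 kW


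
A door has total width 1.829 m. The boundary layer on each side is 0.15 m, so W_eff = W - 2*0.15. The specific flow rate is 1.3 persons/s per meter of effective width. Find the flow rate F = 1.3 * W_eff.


W_eff = 1.829 - 0.30 = 1.529 m
F = 1.3 * 1.529 = 1.9877 persons/s

1.9877 persons/s


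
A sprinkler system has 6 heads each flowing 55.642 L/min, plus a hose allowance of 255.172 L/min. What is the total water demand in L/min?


Sprinkler demand = 6 * 55.642 = 333.852 L/min
Total = 333.852 + 255.172 = 589.024 L/min

589.024 L/min


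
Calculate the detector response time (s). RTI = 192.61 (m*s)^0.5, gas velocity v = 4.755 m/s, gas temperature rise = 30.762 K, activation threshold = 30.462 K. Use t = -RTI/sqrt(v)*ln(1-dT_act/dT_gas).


dT_act/dT_gas = 0.99025
ln(1 - 0.99025) = -4.6303
t = -192.61 / sqrt(4.755) * -4.6303 = 408.99 s

408.99 s


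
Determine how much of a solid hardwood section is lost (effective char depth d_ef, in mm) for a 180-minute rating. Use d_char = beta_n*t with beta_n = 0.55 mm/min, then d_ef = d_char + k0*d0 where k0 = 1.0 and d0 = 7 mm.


d_char = 0.55 * 180 = 99 mm
d_ef = 99 + 1.0*7 = 106 mm

106 mm


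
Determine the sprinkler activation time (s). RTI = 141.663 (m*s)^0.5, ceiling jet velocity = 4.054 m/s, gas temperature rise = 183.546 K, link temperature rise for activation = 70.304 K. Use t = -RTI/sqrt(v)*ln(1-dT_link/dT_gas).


dT_link/dT_gas = 0.38303
ln(1 - 0.38303) = -0.48294
t = -141.663 / sqrt(4.054) * -0.48294 = 33.979 s

33.979 s


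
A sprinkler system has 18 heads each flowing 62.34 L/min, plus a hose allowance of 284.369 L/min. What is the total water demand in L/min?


Sprinkler demand = 18 * 62.34 = 1122.12 L/min
Total = 1122.12 + 284.369 = 1406.489 L/min

1406.489 L/min


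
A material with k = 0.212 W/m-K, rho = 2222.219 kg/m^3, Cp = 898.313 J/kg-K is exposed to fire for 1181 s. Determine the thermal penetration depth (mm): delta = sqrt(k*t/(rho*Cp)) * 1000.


alpha = 0.212 / (2222.219 * 898.313) = 1.0620e-07 m^2/s
alpha * t = 0.00012542
delta = sqrt(0.00012542) * 1000 = 11.199 mm

11.199 mm


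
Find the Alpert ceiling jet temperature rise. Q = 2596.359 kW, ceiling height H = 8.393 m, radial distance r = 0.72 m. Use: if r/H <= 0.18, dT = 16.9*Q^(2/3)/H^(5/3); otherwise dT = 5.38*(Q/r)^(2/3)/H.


r/H = 0.72 / 8.393 = 0.085786
r/H <= 0.18, so dT = 16.9*Q^(2/3)/H^(5/3)
Q^(2/3) = 188.90
H^(5/3) = 34.663
dT = 16.9 * 188.90 / 34.663 = 92.102 K

92.102 K


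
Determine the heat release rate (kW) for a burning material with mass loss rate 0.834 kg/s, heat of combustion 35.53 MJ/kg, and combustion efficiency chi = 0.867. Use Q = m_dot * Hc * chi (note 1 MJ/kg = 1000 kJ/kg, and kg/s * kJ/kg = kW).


Hc = 35.53 MJ/kg = 35.53 * 1000 kJ/kg = 35530 kJ/kg
Q = 0.834 kg/s * 35530 kJ/kg * 0.867 = 25691 kW

25691 kW


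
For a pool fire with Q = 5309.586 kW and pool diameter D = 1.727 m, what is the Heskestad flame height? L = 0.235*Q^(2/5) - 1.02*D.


Q^(2/5) = 30.905
0.235 * Q^(2/5) = 7.2626
1.02 * D = 1.7615
L = 5.5011 m

5.5011 m


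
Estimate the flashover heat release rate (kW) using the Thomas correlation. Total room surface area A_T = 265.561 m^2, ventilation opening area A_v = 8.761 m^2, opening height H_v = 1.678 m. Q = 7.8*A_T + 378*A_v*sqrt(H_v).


7.8*A_T = 2071.4
sqrt(H_v) = 1.2954
378*A_v*sqrt(H_v) = 4289.8
Q = 2071.4 + 4289.8 = 6361.2 kW

6361.2 kW


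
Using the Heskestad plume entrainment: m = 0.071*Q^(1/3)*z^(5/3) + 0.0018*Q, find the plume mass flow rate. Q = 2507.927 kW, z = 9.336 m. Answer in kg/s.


Q^(1/3) = 13.586
z^(5/3) = 41.394
First term = 0.071 * 13.586 * 41.394 = 39.930
Second term = 0.0018 * 2507.927 = 4.5143
m = 44.444 kg/s

44.444 kg/s


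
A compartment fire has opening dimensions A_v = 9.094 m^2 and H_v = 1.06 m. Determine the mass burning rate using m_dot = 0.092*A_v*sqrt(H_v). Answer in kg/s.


sqrt(H_v) = 1.0296
m_dot = 0.092 * 9.094 * 1.0296 = 0.86138 kg/s

0.86138 kg/s


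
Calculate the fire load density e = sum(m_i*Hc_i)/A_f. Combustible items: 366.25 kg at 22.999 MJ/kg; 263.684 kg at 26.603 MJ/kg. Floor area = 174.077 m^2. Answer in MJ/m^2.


Total energy = 366.25*22.999 + 263.684*26.603
= 8423.384 + 7014.785
= 15438.17 MJ
e = 15438.17 / 174.077 = 88.686 MJ/m^2

88.686 MJ/m^2


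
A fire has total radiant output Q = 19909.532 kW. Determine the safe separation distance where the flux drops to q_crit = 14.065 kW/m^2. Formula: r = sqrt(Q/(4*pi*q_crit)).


4*pi*q_crit = 176.75
Q/(4*pi*q_crit) = 112.64
r = sqrt(112.64) = 10.613 m

10.613 m


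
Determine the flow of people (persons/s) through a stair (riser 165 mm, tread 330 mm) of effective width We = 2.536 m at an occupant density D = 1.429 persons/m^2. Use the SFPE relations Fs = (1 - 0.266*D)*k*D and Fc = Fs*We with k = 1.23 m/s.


1 - 0.266*D = 1 - 0.266*1.429 = 0.61989
Fs = 0.61989 * 1.23 * 1.429 = 1.0896 persons/(s*m)
Fc = 1.0896 * 2.536 = 2.7631 persons/s

2.7631 persons/s


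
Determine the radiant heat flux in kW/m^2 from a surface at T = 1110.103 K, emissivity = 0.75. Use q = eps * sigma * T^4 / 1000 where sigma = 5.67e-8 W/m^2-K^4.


T^4 = 1.5186e+12
q = 0.75 * 5.67e-8 * 1.5186e+12 / 1000 = 64.580 kW/m^2

64.580 kW/m^2


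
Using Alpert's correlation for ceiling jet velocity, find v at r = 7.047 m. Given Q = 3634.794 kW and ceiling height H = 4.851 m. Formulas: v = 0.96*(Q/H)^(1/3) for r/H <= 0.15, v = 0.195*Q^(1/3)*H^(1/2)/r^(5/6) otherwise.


r/H = 7.047 / 4.851 = 1.4527
r/H > 0.15, so v = 0.195*Q^(1/3)*H^(1/2)/r^(5/6)
Q^(1/3) = 15.375
H^(1/2) = 2.2025
r^(5/6) = 5.0894
v = 0.195 * 15.375 * 2.2025 / 5.0894 = 1.2975 m/s

1.2975 m/s


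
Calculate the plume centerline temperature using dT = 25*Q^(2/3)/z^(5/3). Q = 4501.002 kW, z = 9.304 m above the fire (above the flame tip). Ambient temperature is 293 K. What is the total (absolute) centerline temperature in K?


Q^(2/3) = 272.61
z^(5/3) = 41.158
dT = 25 * 272.61 / 41.158 = 165.59 K
T = 293 + 165.59 = 458.59 K

458.59 K


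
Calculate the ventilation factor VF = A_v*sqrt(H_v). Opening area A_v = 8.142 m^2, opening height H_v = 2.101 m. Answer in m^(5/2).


sqrt(H_v) = 1.4495
VF = 8.142 * 1.4495 = 11.802 m^(5/2)

11.802 m^(5/2)


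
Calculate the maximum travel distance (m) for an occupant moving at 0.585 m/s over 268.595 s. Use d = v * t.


d = 0.585 * 268.595 = 157.13 m

157.13 m


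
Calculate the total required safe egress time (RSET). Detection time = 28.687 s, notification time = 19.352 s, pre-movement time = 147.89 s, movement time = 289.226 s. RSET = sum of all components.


Total = 28.687 + 19.352 + 147.89 + 289.226 = 485.155 s

485.155 s


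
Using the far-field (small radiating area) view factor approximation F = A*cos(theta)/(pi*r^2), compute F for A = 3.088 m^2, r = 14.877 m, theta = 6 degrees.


cos(6 deg) = 0.99452
pi*r^2 = 695.31
F = 3.088 * 0.99452 / 695.31 = 0.0044168

0.0044168


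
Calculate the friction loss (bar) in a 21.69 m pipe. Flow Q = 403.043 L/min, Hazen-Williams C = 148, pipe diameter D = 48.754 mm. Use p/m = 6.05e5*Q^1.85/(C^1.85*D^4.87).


Q^1.85 = 66054
C^1.85 = 10351
D^4.87 = 1.6619e+08
p/m = 0.023231 bar/m
p_total = 0.023231 * 21.69 = 0.50387 bar

0.50387 bar


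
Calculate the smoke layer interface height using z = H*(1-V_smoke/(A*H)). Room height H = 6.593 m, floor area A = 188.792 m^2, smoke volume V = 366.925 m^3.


V/(A*H) = 0.29479
1 - 0.29479 = 0.70521
z = 6.593 * 0.70521 = 4.6495 m

4.6495 m


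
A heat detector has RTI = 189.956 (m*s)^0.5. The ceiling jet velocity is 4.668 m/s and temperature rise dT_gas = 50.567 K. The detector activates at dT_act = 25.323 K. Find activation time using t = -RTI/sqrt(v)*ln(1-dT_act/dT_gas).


dT_act/dT_gas = 0.50078
ln(1 - 0.50078) = -0.69471
t = -189.956 / sqrt(4.668) * -0.69471 = 61.079 s

61.079 s


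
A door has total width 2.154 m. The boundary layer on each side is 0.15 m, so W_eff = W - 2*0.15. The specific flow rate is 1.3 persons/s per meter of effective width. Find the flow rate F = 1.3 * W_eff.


W_eff = 2.154 - 0.30 = 1.854 m
F = 1.3 * 1.854 = 2.4102 persons/s

2.4102 persons/s


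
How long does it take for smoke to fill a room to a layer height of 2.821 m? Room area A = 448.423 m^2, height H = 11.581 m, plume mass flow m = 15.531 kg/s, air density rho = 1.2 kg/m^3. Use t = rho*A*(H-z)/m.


H - z = 8.76 m
t = 1.2 * 448.423 * 8.76 / 15.531 = 303.51 s

303.51 s


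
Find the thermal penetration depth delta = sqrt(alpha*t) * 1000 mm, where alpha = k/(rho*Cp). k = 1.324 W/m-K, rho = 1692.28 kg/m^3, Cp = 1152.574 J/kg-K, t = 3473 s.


alpha = 1.324 / (1692.28 * 1152.574) = 6.7881e-07 m^2/s
alpha * t = 0.0023575
delta = sqrt(0.0023575) * 1000 = 48.554 mm

48.554 mm


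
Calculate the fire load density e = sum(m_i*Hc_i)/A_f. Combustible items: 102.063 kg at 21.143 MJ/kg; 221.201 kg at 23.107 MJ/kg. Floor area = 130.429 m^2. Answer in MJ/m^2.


Total energy = 102.063*21.143 + 221.201*23.107
= 2157.918 + 5111.292
= 7269.210 MJ
e = 7269.210 / 130.429 = 55.733 MJ/m^2

55.733 MJ/m^2


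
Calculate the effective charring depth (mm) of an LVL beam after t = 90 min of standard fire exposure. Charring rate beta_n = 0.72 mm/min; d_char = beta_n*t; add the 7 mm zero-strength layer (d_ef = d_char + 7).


d_char = 0.72 * 90 = 64.8 mm
d_ef = 64.8 + 1.0*7 = 71.8 mm

71.8 mm


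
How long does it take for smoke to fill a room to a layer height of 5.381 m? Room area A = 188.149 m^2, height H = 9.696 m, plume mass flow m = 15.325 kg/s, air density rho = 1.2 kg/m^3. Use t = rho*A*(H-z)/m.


H - z = 4.315 m
t = 1.2 * 188.149 * 4.315 / 15.325 = 63.572 s

63.572 s


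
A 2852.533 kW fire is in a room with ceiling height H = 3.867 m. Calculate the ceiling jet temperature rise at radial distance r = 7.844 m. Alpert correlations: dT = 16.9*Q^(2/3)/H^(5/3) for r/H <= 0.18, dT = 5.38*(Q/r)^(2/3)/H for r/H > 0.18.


r/H = 7.844 / 3.867 = 2.0284
r/H > 0.18, so dT = 5.38*(Q/r)^(2/3)/H
Q/r = 363.66
(Q/r)^(2/3) = 50.948
dT = 5.38 * 50.948 / 3.867 = 70.882 K

70.882 K


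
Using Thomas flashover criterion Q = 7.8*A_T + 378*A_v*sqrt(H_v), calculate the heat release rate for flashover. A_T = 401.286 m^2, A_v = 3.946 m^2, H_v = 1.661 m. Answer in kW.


7.8*A_T = 3130.0
sqrt(H_v) = 1.2888
378*A_v*sqrt(H_v) = 1922.4
Q = 3130.0 + 1922.4 = 5052.4 kW

5052.4 kW


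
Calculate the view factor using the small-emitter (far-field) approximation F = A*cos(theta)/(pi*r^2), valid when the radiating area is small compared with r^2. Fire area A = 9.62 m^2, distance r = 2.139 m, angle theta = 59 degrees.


cos(59 deg) = 0.51504
pi*r^2 = 14.374
F = 9.62 * 0.51504 / 14.374 = 0.34470

0.34470


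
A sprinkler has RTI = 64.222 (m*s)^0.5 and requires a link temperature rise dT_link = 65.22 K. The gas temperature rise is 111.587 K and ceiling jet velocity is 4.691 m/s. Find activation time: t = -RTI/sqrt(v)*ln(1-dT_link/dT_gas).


dT_link/dT_gas = 0.58448
ln(1 - 0.58448) = -0.87822
t = -64.222 / sqrt(4.691) * -0.87822 = 26.041 s

26.041 s


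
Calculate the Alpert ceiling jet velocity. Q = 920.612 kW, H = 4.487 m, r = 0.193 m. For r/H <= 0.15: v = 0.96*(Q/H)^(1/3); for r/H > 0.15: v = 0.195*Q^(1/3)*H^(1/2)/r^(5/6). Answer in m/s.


r/H = 0.193 / 4.487 = 0.043013
r/H <= 0.15, so v = 0.96*(Q/H)^(1/3)
Q/H = 205.17
(Q/H)^(1/3) = 5.8980
v = 0.96 * 5.8980 = 5.6621 m/s

5.6621 m/s


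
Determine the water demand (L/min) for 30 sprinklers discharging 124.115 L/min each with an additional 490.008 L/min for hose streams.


Sprinkler demand = 30 * 124.115 = 3723.45 L/min
Total = 3723.45 + 490.008 = 4213.458 L/min

4213.458 L/min


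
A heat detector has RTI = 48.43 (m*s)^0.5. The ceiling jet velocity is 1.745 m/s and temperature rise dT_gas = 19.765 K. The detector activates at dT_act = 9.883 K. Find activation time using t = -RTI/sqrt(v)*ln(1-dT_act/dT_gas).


dT_act/dT_gas = 0.50003
ln(1 - 0.50003) = -0.69320
t = -48.43 / sqrt(1.745) * -0.69320 = 25.414 s

25.414 s


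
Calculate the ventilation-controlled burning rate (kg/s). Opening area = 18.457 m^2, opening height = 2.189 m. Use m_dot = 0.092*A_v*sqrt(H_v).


sqrt(H_v) = 1.4795
m_dot = 0.092 * 18.457 * 1.4795 = 2.5123 kg/s

2.5123 kg/s


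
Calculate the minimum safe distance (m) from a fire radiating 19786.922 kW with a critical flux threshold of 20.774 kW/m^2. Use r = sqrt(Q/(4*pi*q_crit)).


4*pi*q_crit = 261.05
Q/(4*pi*q_crit) = 75.796
r = sqrt(75.796) = 8.7061 m

8.7061 m


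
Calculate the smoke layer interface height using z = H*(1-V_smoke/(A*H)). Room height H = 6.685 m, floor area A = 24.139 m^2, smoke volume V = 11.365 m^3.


V/(A*H) = 0.070429
1 - 0.070429 = 0.92957
z = 6.685 * 0.92957 = 6.2142 m

6.2142 m


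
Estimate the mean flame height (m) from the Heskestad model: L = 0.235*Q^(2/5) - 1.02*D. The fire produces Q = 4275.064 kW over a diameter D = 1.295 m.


Q^(2/5) = 28.339
0.235 * Q^(2/5) = 6.6596
1.02 * D = 1.3209
L = 5.3387 m

5.3387 m


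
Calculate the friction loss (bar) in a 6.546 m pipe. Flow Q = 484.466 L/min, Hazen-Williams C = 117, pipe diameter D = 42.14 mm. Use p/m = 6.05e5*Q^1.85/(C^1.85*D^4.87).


Q^1.85 = 92840
C^1.85 = 6701.1
D^4.87 = 8.1708e+07
p/m = 0.10259 bar/m
p_total = 0.10259 * 6.546 = 0.67153 bar

0.67153 bar


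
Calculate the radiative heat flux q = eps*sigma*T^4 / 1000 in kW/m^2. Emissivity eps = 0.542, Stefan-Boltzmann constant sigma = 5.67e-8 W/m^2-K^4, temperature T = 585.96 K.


T^4 = 1.1789e+11
q = 0.542 * 5.67e-8 * 1.1789e+11 / 1000 = 3.6229 kW/m^2

3.6229 kW/m^2


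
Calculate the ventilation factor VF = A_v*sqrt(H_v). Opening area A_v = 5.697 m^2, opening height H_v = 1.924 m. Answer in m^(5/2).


sqrt(H_v) = 1.3871
VF = 5.697 * 1.3871 = 7.9022 m^(5/2)

7.9022 m^(5/2)


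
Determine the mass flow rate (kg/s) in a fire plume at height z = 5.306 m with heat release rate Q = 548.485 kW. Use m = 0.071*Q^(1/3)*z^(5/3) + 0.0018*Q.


Q^(1/3) = 8.1857
z^(5/3) = 16.142
First term = 0.071 * 8.1857 * 16.142 = 9.3812
Second term = 0.0018 * 548.485 = 0.98727
m = 10.368 kg/s

10.368 kg/s


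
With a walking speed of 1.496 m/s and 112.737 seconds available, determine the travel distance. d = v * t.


d = 1.496 * 112.737 = 168.65 m

168.65 m


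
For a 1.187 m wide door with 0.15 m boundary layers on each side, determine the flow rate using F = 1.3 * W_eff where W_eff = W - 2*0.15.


W_eff = 1.187 - 0.30 = 0.887 m
F = 1.3 * 0.887 = 1.1531 persons/s

1.1531 persons/s


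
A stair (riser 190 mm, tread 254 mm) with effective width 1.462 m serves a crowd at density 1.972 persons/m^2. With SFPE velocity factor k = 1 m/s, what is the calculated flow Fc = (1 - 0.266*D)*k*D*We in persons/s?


1 - 0.266*D = 1 - 0.266*1.972 = 0.47545
Fs = 0.47545 * 1 * 1.972 = 0.93758 persons/(s*m)
Fc = 0.93758 * 1.462 = 1.3707 persons/s

1.3707 persons/s


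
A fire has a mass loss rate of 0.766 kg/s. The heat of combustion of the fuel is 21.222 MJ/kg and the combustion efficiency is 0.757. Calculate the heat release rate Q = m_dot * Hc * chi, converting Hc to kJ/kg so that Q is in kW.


Hc = 21.222 MJ/kg = 21.222 * 1000 kJ/kg = 21222 kJ/kg
Q = 0.766 kg/s * 21222 kJ/kg * 0.757 = 12306 kW

12306 kW


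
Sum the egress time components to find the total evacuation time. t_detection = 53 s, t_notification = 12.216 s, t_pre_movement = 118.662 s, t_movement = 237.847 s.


Total = 53 + 12.216 + 118.662 + 237.847 = 421.725 s

421.725 s


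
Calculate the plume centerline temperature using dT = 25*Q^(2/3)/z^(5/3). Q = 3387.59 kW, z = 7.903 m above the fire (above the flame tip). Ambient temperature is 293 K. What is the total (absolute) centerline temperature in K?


Q^(2/3) = 225.56
z^(5/3) = 31.356
dT = 25 * 225.56 / 31.356 = 179.84 K
T = 293 + 179.84 = 472.84 K

472.84 K


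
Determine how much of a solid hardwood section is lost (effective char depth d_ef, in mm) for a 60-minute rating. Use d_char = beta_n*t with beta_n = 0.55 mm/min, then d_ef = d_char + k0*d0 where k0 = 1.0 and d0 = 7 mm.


d_char = 0.55 * 60 = 33 mm
d_ef = 33 + 1.0*7 = 40 mm

40 mm


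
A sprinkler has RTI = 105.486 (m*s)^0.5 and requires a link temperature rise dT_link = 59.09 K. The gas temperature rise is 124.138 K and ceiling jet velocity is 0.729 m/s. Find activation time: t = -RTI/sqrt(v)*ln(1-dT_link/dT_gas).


dT_link/dT_gas = 0.47600
ln(1 - 0.47600) = -0.64627
t = -105.486 / sqrt(0.729) * -0.64627 = 79.844 s

79.844 s


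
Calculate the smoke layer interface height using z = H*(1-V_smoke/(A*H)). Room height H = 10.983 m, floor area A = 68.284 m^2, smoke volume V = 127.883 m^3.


V/(A*H) = 0.17052
1 - 0.17052 = 0.82948
z = 10.983 * 0.82948 = 9.1102 m

9.1102 m


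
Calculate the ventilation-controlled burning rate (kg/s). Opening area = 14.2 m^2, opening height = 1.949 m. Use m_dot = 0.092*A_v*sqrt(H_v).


sqrt(H_v) = 1.3961
m_dot = 0.092 * 14.2 * 1.3961 = 1.8238 kg/s

1.8238 kg/s


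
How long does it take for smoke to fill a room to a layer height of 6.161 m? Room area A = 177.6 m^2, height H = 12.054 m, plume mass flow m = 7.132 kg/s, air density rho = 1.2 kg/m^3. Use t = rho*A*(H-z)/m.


H - z = 5.893 m
t = 1.2 * 177.6 * 5.893 / 7.132 = 176.10 s

176.10 s


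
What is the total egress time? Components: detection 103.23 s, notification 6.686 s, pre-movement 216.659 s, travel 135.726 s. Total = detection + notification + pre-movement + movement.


Total = 103.23 + 6.686 + 216.659 + 135.726 = 462.301 s

462.301 s


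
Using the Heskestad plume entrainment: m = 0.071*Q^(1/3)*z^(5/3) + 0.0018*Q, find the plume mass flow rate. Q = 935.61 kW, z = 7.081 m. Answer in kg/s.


Q^(1/3) = 9.7806
z^(5/3) = 26.111
First term = 0.071 * 9.7806 * 26.111 = 18.132
Second term = 0.0018 * 935.61 = 1.6841
m = 19.816 kg/s

19.816 kg/s


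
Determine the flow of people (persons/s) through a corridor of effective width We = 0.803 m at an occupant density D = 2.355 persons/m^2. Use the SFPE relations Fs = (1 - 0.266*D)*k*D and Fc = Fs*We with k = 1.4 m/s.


1 - 0.266*D = 1 - 0.266*2.355 = 0.37357
Fs = 0.37357 * 1.4 * 2.355 = 1.2317 persons/(s*m)
Fc = 1.2317 * 0.803 = 0.98902 persons/s

0.98902 persons/s


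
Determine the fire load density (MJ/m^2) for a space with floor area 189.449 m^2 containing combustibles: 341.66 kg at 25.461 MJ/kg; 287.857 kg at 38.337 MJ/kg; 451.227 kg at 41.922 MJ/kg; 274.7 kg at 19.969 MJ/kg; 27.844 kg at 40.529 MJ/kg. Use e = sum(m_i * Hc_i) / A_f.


Total energy = 341.66*25.461 + 287.857*38.337 + 451.227*41.922 + 274.7*19.969 + 27.844*40.529
= 8699.005 + 11035.57 + 18916.34 + 5485.484 + 1128.489
= 45264.89 MJ
e = 45264.89 / 189.449 = 238.93 MJ/m^2

238.93 MJ/m^2


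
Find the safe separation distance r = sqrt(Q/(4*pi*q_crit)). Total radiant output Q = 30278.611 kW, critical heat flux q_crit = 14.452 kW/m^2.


4*pi*q_crit = 181.61
Q/(4*pi*q_crit) = 166.72
r = sqrt(166.72) = 12.912 m

12.912 m


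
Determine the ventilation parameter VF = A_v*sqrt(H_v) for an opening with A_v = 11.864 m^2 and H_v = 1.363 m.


sqrt(H_v) = 1.1675
VF = 11.864 * 1.1675 = 13.851 m^(5/2)

13.851 m^(5/2)


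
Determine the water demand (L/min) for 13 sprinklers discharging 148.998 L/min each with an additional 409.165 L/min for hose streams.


Sprinkler demand = 13 * 148.998 = 1936.974 L/min
Total = 1936.974 + 409.165 = 2346.139 L/min

2346.139 L/min


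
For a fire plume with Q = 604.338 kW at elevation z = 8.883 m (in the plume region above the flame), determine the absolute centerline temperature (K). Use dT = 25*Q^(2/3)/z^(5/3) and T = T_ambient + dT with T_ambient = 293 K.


Q^(2/3) = 71.480
z^(5/3) = 38.101
dT = 25 * 71.480 / 38.101 = 46.902 K
T = 293 + 46.902 = 339.90 K

339.90 K


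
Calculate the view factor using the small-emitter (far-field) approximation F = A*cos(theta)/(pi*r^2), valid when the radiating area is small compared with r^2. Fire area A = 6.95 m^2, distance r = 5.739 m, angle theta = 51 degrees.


cos(51 deg) = 0.62932
pi*r^2 = 103.47
F = 6.95 * 0.62932 / 103.47 = 0.042270

0.042270


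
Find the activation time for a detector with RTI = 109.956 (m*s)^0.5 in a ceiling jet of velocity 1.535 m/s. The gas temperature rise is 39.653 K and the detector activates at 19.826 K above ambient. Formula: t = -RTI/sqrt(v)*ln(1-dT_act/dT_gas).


dT_act/dT_gas = 0.49999
ln(1 - 0.49999) = -0.69312
t = -109.956 / sqrt(1.535) * -0.69312 = 61.514 s

61.514 s


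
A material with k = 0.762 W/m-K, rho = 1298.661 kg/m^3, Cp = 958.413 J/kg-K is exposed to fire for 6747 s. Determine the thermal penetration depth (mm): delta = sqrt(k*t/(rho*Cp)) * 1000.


alpha = 0.762 / (1298.661 * 958.413) = 6.1222e-07 m^2/s
alpha * t = 0.0041306
delta = sqrt(0.0041306) * 1000 = 64.270 mm

64.270 mm


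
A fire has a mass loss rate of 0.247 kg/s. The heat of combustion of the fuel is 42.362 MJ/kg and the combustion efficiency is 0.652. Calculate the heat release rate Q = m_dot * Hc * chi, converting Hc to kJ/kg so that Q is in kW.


Hc = 42.362 MJ/kg = 42.362 * 1000 kJ/kg = 42362 kJ/kg
Q = 0.247 kg/s * 42362 kJ/kg * 0.652 = 6822.1 kW

6822.1 kW


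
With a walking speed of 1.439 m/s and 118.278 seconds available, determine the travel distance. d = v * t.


d = 1.439 * 118.278 = 170.20 m

170.20 m


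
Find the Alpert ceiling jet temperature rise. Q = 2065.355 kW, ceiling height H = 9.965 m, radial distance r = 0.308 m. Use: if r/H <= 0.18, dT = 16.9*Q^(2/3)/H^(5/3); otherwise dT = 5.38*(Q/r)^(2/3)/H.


r/H = 0.308 / 9.965 = 0.030908
r/H <= 0.18, so dT = 16.9*Q^(2/3)/H^(5/3)
Q^(2/3) = 162.18
H^(5/3) = 46.145
dT = 16.9 * 162.18 / 46.145 = 59.396 K

59.396 K


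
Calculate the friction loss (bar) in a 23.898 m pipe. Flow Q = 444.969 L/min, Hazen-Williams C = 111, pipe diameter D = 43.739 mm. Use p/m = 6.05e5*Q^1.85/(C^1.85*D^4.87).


Q^1.85 = 79325
C^1.85 = 6079.2
D^4.87 = 9.7956e+07
p/m = 0.080591 bar/m
p_total = 0.080591 * 23.898 = 1.9260 bar

1.9260 bar


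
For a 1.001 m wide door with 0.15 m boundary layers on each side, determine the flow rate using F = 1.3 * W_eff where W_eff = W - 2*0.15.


W_eff = 1.001 - 0.30 = 0.701 m
F = 1.3 * 0.701 = 0.91130 persons/s

0.91130 persons/s


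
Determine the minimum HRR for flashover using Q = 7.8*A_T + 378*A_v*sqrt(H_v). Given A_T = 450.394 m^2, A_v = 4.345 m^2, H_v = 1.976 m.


7.8*A_T = 3513.1
sqrt(H_v) = 1.4057
378*A_v*sqrt(H_v) = 2308.7
Q = 3513.1 + 2308.7 = 5821.8 kW

5821.8 kW


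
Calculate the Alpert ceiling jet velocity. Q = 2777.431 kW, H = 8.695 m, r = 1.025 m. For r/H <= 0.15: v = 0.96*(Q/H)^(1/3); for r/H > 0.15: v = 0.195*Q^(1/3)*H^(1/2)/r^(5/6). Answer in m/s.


r/H = 1.025 / 8.695 = 0.11788
r/H <= 0.15, so v = 0.96*(Q/H)^(1/3)
Q/H = 319.43
(Q/H)^(1/3) = 6.8358
v = 0.96 * 6.8358 = 6.5624 m/s

6.5624 m/s


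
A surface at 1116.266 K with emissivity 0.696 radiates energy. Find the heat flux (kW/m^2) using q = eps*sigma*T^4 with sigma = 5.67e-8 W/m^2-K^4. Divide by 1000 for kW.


T^4 = 1.5526e+12
q = 0.696 * 5.67e-8 * 1.5526e+12 / 1000 = 61.272 kW/m^2

61.272 kW/m^2


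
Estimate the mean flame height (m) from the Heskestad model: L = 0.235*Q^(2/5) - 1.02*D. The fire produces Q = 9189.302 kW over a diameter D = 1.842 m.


Q^(2/5) = 38.487
0.235 * Q^(2/5) = 9.0444
1.02 * D = 1.8788
L = 7.1656 m

7.1656 m


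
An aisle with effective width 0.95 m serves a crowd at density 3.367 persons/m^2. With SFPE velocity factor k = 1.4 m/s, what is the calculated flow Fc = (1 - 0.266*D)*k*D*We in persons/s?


1 - 0.266*D = 1 - 0.266*3.367 = 0.10438
Fs = 0.10438 * 1.4 * 3.367 = 0.49202 persons/(s*m)
Fc = 0.49202 * 0.95 = 0.46742 persons/s

0.46742 persons/s


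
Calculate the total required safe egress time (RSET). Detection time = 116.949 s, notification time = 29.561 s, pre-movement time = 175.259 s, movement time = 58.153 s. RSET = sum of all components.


Total = 116.949 + 29.561 + 175.259 + 58.153 = 379.922 s

379.922 s


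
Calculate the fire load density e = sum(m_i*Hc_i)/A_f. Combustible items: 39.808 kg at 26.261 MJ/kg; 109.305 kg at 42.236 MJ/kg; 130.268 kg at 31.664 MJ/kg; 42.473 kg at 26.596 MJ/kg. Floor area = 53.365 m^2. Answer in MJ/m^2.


Total energy = 39.808*26.261 + 109.305*42.236 + 130.268*31.664 + 42.473*26.596
= 1045.398 + 4616.606 + 4124.806 + 1129.612
= 10916.42 MJ
e = 10916.42 / 53.365 = 204.56 MJ/m^2

204.56 MJ/m^2


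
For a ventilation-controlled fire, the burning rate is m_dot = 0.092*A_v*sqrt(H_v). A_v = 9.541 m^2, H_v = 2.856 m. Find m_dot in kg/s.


sqrt(H_v) = 1.6900
m_dot = 0.092 * 9.541 * 1.6900 = 1.4834 kg/s

1.4834 kg/s


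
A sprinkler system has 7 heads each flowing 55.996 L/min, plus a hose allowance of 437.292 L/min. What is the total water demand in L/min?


Sprinkler demand = 7 * 55.996 = 391.972 L/min
Total = 391.972 + 437.292 = 829.264 L/min

829.264 L/min


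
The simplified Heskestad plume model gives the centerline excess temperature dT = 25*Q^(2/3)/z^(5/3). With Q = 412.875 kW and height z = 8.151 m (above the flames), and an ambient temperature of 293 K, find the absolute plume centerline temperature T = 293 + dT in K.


Q^(2/3) = 55.447
z^(5/3) = 33.013
dT = 25 * 55.447 / 33.013 = 41.989 K
T = 293 + 41.989 = 334.99 K

334.99 K


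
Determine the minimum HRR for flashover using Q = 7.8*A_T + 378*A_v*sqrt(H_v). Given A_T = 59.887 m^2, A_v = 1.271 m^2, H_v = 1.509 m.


7.8*A_T = 467.12
sqrt(H_v) = 1.2284
378*A_v*sqrt(H_v) = 590.18
Q = 467.12 + 590.18 = 1057.3 kW

1057.3 kW


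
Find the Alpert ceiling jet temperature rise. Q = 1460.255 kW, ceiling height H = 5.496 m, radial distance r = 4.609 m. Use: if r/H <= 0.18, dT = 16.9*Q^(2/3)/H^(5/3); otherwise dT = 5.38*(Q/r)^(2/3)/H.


r/H = 4.609 / 5.496 = 0.83861
r/H > 0.18, so dT = 5.38*(Q/r)^(2/3)/H
Q/r = 316.83
(Q/r)^(2/3) = 46.474
dT = 5.38 * 46.474 / 5.496 = 45.494 K

45.494 K


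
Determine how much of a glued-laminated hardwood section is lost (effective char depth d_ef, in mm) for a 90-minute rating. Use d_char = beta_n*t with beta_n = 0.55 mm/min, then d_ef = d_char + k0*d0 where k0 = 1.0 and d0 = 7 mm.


d_char = 0.55 * 90 = 49.5 mm
d_ef = 49.5 + 1.0*7 = 56.5 mm

56.5 mm


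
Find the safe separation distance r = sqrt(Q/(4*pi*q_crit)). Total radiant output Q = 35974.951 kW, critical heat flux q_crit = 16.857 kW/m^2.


4*pi*q_crit = 211.83
Q/(4*pi*q_crit) = 169.83
r = sqrt(169.83) = 13.032 m

13.032 m


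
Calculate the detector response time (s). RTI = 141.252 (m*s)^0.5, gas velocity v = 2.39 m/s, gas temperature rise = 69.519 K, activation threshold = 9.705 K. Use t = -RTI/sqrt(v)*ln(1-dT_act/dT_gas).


dT_act/dT_gas = 0.13960
ln(1 - 0.13960) = -0.15036
t = -141.252 / sqrt(2.39) * -0.15036 = 13.738 s

13.738 s


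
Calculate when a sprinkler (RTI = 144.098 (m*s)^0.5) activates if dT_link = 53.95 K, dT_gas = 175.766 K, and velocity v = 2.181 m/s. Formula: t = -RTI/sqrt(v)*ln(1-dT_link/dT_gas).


dT_link/dT_gas = 0.30694
ln(1 - 0.30694) = -0.36664
t = -144.098 / sqrt(2.181) * -0.36664 = 35.774 s

35.774 s


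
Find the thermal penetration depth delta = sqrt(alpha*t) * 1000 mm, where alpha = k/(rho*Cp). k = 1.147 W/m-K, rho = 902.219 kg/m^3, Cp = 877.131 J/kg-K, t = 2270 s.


alpha = 1.147 / (902.219 * 877.131) = 1.4494e-06 m^2/s
alpha * t = 0.0032901
delta = sqrt(0.0032901) * 1000 = 57.360 mm

57.360 mm


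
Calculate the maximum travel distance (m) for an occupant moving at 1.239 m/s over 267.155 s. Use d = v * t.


d = 1.239 * 267.155 = 331.01 m

331.01 m


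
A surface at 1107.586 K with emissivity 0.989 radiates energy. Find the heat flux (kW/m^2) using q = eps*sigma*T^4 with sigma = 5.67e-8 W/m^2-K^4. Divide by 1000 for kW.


T^4 = 1.5049e+12
q = 0.989 * 5.67e-8 * 1.5049e+12 / 1000 = 84.390 kW/m^2

84.390 kW/m^2


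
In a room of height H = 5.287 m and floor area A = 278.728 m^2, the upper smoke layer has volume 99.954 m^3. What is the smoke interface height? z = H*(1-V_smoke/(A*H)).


V/(A*H) = 0.067828
1 - 0.067828 = 0.93217
z = 5.287 * 0.93217 = 4.9284 m

4.9284 m
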